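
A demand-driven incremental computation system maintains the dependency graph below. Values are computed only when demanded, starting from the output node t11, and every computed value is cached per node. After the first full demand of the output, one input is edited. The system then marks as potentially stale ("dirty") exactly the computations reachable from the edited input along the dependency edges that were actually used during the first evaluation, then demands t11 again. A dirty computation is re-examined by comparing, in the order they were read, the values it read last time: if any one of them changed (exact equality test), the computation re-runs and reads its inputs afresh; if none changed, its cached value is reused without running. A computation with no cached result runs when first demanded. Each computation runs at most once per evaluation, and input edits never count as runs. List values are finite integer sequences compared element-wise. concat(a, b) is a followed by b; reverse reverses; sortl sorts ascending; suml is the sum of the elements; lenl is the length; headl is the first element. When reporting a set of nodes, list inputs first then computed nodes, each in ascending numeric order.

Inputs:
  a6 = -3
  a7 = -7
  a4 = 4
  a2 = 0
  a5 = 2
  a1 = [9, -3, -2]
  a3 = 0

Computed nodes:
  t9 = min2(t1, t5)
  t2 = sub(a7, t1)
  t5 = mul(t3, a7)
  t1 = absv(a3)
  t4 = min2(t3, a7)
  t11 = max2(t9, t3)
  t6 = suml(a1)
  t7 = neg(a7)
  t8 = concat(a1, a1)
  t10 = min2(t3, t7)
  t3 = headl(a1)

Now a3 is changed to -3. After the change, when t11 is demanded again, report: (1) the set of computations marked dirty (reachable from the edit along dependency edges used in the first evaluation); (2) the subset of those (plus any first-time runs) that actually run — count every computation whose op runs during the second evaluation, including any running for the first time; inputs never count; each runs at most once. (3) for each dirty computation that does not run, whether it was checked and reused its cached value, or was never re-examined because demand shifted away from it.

Marked dirty: t1, t9, t11.
Computations that run: t1, t9 — 2 in total.
Checked but reused from cache: t11.
Key observation: the change is absorbed at t9 — it re-runs but produces the same value, and the output's value is unchanged.

First evaluation (everything demanded from the output):
  t1 = absv(0) = 0
  t3 = headl([9, -3, -2]) = 9
  t5 = mul(9, -7) = -63
  t9 = min2(0, -63) = -63
  t11 = max2(-63, 9) = 9

Propagation after the edit:
  t1: runs — a3 0->-3; result 3.
  t9: runs — t1 0->3; result -63 (same value as before).
  t11: checked — values it read are unchanged (t9 unchanged, t3 unchanged); reused cached 9 without running.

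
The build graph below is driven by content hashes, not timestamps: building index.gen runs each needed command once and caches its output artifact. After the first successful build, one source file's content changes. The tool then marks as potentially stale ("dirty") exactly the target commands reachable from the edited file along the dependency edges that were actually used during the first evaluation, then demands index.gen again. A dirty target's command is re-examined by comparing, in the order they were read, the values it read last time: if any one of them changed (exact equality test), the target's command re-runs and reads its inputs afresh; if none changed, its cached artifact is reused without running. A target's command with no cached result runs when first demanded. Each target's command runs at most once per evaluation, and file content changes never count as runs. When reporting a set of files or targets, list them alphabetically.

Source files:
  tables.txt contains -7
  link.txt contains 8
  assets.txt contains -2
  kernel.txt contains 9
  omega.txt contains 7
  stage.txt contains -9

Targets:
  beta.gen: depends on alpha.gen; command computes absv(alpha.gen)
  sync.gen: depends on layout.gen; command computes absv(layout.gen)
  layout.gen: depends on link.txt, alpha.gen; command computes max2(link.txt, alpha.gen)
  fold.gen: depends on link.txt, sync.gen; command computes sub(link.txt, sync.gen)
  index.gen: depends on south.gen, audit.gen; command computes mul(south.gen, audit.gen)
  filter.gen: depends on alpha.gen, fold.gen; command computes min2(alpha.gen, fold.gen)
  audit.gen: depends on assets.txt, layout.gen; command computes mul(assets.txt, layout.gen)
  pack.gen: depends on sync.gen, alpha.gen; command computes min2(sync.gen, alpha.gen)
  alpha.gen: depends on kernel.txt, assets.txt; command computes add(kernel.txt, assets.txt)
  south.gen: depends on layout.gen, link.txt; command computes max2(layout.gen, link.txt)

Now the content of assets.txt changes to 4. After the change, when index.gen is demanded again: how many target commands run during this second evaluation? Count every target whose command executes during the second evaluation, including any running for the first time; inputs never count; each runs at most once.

Run set: alpha.gen, audit.gen, index.gen, layout.gen, south.gen (5 run).

Initial pass — values computed on the first demand:
  alpha.gen = add(9, -2) = 7
  layout.gen = max2(8, 7) = 8
  audit.gen = mul(-2, 8) = -16
  south.gen = max2(8, 8) = 8
  index.gen = mul(8, -16) = -128

Second demand — change propagation:
  alpha.gen: re-runs because assets.txt -2->4; new result 13.
  layout.gen: re-runs because alpha.gen 7->13; new result 13.
  audit.gen: re-runs because assets.txt -2->4; layout.gen 8->13; new result 52.
  south.gen: re-runs because layout.gen 8->13; new result 13.
  index.gen: re-runs because south.gen 8->13; audit.gen -16->52; new result 676.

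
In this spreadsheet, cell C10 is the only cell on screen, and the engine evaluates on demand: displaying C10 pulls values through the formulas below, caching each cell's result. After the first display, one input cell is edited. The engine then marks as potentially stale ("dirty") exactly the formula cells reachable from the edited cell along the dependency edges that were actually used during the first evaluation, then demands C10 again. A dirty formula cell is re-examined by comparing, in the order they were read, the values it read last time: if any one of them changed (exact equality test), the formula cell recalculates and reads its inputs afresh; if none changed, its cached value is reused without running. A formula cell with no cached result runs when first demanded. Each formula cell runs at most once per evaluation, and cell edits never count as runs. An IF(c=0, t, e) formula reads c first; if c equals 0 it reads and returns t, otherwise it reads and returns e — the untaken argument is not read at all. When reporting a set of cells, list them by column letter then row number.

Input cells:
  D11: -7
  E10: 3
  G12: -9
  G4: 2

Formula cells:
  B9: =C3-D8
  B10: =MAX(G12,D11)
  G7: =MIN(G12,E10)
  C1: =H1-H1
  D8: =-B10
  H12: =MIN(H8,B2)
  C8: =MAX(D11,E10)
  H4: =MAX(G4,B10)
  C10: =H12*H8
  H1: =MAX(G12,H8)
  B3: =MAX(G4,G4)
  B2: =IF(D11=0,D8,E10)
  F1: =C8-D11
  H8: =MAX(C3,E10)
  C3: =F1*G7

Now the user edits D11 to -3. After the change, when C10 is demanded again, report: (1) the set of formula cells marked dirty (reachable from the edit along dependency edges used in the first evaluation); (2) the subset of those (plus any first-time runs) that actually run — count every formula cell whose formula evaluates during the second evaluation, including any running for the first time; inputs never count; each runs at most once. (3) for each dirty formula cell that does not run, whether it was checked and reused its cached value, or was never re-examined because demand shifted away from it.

Initial pass — values computed on the first demand:
  B2 = IF(D11=0: D11=-7 -> else branch E10) = 3
  C8 = MAX(-7, 3) = 3
  F1 = 3 - -7 = 10
  G7 = MIN(-9, 3) = -9
  C3 = 10 * -9 = -90
  H8 = MAX(-90, 3) = 3
  H12 = MIN(3, 3) = 3
  C10 = 3 * 3 = 9

Second demand — change propagation:
  B2: re-runs because D11 -7->-3; new result 3 (unchanged).
  C8: re-runs because D11 -7->-3; new result 3 (unchanged).
  F1: re-runs because D11 -7->-3; new result 6.
  C3: re-runs because F1 10->6; new result -54.
  H8: re-runs because C3 -90->-54; new result 3 (unchanged).
  H12: re-examined; everything it read last time is the same (H8 unchanged, B2 unchanged) — cache 3 kept, no run.
  C10: re-examined; everything it read last time is the same (H12 unchanged, H8 unchanged) — cache 9 kept, no run.

The important point: at H12 every value read last time is unchanged, so the dirty flag clears without a run.

Dirty set: B2, C3, C8, C10, F1, H8, H12.
Run set: B2, C3, C8, F1, H8 (5 run).
Re-examined without running (cache reused): C10, H12.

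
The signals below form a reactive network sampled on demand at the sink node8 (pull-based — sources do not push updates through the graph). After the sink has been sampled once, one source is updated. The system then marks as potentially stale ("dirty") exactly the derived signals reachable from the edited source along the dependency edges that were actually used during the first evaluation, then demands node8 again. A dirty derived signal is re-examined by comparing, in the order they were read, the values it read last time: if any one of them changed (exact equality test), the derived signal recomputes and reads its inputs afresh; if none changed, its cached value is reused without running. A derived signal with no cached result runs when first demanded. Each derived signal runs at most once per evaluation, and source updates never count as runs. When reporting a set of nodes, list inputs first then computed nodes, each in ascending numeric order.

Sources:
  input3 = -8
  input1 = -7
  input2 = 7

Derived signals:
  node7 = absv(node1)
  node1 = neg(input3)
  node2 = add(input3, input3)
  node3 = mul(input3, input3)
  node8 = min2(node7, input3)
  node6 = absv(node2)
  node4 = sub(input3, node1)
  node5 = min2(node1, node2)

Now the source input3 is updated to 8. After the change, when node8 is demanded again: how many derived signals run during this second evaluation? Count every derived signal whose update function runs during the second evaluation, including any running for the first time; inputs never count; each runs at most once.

Run set: node1, node7, node8 (3 run).

Initial pass — values computed on the first demand:
  node1 = neg(-8) = 8
  node7 = absv(8) = 8
  node8 = min2(8, -8) = -8

Second demand — change propagation:
  node1: re-runs because input3 -8->8; new result -8.
  node7: re-runs because node1 8->-8; new result 8 (unchanged).
  node8: re-runs because input3 -8->8; new result 8.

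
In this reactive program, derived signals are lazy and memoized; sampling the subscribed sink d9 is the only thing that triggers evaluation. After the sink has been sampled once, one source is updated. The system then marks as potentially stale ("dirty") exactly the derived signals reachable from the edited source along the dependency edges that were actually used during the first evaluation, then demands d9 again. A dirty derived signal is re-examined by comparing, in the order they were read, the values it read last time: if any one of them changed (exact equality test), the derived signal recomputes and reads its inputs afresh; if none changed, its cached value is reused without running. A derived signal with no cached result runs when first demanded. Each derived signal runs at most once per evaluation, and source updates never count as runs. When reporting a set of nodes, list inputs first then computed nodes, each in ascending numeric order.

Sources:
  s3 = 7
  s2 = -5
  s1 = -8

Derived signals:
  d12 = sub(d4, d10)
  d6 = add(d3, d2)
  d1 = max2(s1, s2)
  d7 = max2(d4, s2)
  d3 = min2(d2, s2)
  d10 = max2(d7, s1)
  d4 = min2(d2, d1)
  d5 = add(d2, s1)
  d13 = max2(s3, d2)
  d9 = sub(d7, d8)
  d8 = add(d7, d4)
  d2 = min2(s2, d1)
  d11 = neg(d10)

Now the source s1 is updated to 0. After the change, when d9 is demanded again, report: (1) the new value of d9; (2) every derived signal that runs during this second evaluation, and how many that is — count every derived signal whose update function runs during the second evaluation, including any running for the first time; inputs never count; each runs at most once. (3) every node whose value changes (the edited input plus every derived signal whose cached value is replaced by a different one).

First demand of the output computes:
  d1 = max2(-8, -5) = -5
  d2 = min2(-5, -5) = -5
  d4 = min2(-5, -5) = -5
  d7 = max2(-5, -5) = -5
  d8 = add(-5, -5) = -10
  d9 = sub(-5, -10) = 5

After the edit, cleaning proceeds:
  d1: a read changed (s1 -8->0) — executes, giving 0.
  d2: a read changed (d1 -5->0) — executes, giving -5 — identical to its old value.
  d4: a read changed (d1 -5->0) — executes, giving -5 — identical to its old value.
  d7: dirty, but its reads are unchanged (d4 unchanged, s2 unchanged); cached -5 stands.
  d8: dirty, but its reads are unchanged (d7 unchanged, d4 unchanged); cached -10 stands.
  d9: dirty, but its reads are unchanged (d7 unchanged, d8 unchanged); cached 5 stands.

Note where the cutoff bites: d7 is checked, finds nothing changed, and keeps its cache.

Demanding d9 again yields 5.
3 derived signals run: d1, d2, d4.
The nodes whose values change: s1, d1.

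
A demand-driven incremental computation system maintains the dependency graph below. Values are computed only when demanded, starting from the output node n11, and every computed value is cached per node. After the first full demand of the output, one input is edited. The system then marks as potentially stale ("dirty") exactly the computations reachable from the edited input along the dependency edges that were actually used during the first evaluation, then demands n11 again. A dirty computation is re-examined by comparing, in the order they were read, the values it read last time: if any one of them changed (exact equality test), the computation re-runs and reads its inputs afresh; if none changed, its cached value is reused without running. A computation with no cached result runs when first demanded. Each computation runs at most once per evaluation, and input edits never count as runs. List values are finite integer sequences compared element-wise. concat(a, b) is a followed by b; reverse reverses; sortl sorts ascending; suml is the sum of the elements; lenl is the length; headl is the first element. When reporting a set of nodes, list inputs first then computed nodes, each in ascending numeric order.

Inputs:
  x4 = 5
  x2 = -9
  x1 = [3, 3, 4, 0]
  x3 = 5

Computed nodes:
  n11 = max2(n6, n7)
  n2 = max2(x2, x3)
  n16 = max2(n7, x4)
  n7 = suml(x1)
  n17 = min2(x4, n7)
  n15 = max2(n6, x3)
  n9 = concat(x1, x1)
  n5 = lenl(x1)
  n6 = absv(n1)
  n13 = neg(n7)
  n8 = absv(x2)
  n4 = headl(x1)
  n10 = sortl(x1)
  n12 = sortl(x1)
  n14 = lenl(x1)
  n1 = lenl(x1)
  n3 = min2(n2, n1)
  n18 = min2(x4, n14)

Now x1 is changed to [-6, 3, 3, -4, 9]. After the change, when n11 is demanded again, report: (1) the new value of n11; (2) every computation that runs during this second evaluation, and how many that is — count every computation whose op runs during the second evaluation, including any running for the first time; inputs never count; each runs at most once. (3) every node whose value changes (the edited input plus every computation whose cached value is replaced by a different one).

First evaluation (everything demanded from the output):
  n1 = lenl([3, 3, 4, 0]) = 4
  n6 = absv(4) = 4
  n7 = suml([3, 3, 4, 0]) = 10
  n11 = max2(4, 10) = 10

Propagation after the edit:
  n1: runs — x1 [3, 3, 4, 0]->[-6, 3, 3, -4, 9]; result 5.
  n6: runs — n1 4->5; result 5.
  n7: runs — x1 [3, 3, 4, 0]->[-6, 3, 3, -4, 9]; result 5.
  n11: runs — n6 4->5; n7 10->5; result 5.

New value of n11: 5.
Computations that run: n1, n6, n7, n11 — 4 in total.
Values that change: x1, n1, n6, n7, n11.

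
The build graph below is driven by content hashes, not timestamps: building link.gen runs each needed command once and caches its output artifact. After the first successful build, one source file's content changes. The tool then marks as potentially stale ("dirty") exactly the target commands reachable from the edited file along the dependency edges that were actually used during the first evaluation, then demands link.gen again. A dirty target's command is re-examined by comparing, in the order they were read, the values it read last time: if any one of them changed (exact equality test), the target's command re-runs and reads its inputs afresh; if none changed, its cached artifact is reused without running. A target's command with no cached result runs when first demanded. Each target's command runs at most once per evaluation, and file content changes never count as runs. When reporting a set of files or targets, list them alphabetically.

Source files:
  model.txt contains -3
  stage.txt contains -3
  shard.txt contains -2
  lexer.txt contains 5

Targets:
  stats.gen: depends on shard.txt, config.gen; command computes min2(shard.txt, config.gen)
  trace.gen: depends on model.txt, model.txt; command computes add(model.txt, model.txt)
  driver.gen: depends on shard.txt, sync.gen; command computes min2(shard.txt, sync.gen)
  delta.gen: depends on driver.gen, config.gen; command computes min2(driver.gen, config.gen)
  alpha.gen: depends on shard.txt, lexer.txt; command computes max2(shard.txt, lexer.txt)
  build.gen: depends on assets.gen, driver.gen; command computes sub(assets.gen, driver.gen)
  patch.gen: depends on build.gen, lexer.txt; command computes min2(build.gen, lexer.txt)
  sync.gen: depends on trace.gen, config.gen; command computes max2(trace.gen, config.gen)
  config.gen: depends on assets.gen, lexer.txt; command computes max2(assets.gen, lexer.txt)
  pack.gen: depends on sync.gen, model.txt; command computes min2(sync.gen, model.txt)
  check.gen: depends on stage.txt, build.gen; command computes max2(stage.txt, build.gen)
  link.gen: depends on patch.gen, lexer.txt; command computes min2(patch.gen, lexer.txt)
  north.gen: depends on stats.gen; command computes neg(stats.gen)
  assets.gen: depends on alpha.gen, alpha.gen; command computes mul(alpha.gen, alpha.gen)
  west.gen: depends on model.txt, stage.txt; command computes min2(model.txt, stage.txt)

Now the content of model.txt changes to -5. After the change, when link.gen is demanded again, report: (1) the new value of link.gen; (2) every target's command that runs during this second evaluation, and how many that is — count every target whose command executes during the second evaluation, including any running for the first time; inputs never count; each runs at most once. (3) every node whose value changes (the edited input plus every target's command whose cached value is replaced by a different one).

Initial pass — values computed on the first demand:
  alpha.gen = max2(-2, 5) = 5
  assets.gen = mul(5, 5) = 25
  config.gen = max2(25, 5) = 25
  trace.gen = add(-3, -3) = -6
  sync.gen = max2(-6, 25) = 25
  driver.gen = min2(-2, 25) = -2
  build.gen = sub(25, -2) = 27
  patch.gen = min2(27, 5) = 5
  link.gen = min2(5, 5) = 5

Second demand — change propagation:
  trace.gen: re-runs because model.txt -3->-5; model.txt -3->-5; new result -10.
  sync.gen: re-runs because trace.gen -6->-10; new result 25 (unchanged).
  driver.gen: re-examined; everything it read last time is the same (shard.txt unchanged, sync.gen unchanged) — cache -2 kept, no run.
  build.gen: re-examined; everything it read last time is the same (assets.gen unchanged, driver.gen unchanged) — cache 27 kept, no run.
  patch.gen: re-examined; everything it read last time is the same (build.gen unchanged, lexer.txt unchanged) — cache 5 kept, no run.
  link.gen: re-examined; everything it read last time is the same (patch.gen unchanged, lexer.txt unchanged) — cache 5 kept, no run.

The important point: sync.gen recomputes to an identical value, and the output ends up unchanged.

link.gen now evaluates to 5.
Run set: sync.gen, trace.gen (2 run).
Changed values: model.txt, trace.gen.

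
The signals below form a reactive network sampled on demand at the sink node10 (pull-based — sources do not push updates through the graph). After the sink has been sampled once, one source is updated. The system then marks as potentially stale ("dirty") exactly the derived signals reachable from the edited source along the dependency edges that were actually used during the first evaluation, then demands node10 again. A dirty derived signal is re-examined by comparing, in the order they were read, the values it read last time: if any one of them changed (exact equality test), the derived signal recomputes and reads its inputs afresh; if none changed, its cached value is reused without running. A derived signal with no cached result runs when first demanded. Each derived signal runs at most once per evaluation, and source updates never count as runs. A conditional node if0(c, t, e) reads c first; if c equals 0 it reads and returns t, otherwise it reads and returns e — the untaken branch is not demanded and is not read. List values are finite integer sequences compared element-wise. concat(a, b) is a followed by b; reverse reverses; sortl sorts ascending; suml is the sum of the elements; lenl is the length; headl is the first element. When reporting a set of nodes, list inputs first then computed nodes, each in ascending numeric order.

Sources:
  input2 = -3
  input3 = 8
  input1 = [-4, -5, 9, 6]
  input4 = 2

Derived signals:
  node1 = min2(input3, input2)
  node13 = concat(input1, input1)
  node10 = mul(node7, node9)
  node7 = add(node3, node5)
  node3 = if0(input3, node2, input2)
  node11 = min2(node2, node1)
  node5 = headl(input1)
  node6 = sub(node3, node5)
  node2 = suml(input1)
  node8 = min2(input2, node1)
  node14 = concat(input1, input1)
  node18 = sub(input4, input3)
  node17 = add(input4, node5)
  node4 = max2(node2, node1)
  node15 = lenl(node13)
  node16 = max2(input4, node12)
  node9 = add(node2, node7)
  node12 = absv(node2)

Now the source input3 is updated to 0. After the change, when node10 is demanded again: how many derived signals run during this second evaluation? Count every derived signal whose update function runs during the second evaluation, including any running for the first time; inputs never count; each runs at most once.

Initial pass — values computed on the first demand:
  node2 = suml([-4, -5, 9, 6]) = 6
  node3 = if0(input3=8 -> else branch input2) = -3
  node5 = headl([-4, -5, 9, 6]) = -4
  node7 = add(-3, -4) = -7
  node9 = add(6, -7) = -1
  node10 = mul(-7, -1) = 7

Second demand — change propagation:
  node3: re-runs because input3 8->0; new result 6.
  node7: re-runs because node3 -3->6; new result 2.
  node9: re-runs because node7 -7->2; new result 8.
  node10: re-runs because node7 -7->2; node9 -1->8; new result 16.

Run set: node3, node7, node9, node10 (4 run).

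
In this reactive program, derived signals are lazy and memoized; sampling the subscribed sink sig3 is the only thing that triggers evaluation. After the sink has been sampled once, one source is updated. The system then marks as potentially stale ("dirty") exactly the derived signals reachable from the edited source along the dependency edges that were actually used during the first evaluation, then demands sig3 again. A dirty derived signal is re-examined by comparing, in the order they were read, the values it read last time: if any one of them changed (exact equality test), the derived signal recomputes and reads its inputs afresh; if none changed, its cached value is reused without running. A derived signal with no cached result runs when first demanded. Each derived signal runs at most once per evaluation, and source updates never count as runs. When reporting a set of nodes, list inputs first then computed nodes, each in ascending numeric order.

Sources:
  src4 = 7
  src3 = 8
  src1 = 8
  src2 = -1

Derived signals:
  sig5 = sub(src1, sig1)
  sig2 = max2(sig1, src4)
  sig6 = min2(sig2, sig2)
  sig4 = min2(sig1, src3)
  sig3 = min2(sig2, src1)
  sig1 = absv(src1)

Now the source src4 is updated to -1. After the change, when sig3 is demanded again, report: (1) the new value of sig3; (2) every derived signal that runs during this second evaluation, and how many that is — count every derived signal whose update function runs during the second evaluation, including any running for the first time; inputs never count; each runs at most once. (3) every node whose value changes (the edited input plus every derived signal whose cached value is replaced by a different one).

Demanding sig3 again yields 8.
1 derived signals run: sig2.
The nodes whose values change: src4.
Note the absorption at sig2: it re-runs yet its value is the same, leaving the output's value untouched.

First demand of the output computes:
  sig1 = absv(8) = 8
  sig2 = max2(8, 7) = 8
  sig3 = min2(8, 8) = 8

After the edit, cleaning proceeds:
  sig2: a read changed (src4 7->-1) — executes, giving 8 — identical to its old value.
  sig3: dirty, but its reads are unchanged (sig2 unchanged, src1 unchanged); cached 8 stands.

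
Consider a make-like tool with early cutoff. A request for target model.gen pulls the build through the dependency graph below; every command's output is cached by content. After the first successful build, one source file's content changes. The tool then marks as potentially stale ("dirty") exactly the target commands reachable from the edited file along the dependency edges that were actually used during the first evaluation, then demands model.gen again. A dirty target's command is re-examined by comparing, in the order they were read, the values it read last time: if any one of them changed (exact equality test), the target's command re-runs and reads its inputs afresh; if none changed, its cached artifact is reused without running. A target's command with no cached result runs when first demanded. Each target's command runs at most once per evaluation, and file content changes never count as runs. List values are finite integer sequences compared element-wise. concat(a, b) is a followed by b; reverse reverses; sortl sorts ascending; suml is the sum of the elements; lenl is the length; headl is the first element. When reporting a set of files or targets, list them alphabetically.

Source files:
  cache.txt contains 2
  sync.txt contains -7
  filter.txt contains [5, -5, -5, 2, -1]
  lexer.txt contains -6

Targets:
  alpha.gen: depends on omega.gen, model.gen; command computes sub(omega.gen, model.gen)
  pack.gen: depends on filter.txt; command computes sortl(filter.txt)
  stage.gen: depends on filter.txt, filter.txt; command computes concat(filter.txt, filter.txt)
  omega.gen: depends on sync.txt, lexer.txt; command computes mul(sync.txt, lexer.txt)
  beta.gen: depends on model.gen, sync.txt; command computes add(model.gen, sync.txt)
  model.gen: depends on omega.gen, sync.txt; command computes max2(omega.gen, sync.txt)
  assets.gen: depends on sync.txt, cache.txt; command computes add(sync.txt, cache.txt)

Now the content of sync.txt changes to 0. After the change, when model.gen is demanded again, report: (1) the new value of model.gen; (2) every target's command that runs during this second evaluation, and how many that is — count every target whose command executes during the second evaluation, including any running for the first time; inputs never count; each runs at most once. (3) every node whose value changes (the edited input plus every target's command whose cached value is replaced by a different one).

First demand of the output computes:
  omega.gen = mul(-7, -6) = 42
  model.gen = max2(42, -7) = 42

After the edit, cleaning proceeds:
  omega.gen: a read changed (sync.txt -7->0) — executes, giving 0.
  model.gen: a read changed (omega.gen 42->0; sync.txt -7->0) — executes, giving 0.

Demanding model.gen again yields 0.
2 target commands run: model.gen, omega.gen.
The nodes whose values change: model.gen, omega.gen, sync.txt.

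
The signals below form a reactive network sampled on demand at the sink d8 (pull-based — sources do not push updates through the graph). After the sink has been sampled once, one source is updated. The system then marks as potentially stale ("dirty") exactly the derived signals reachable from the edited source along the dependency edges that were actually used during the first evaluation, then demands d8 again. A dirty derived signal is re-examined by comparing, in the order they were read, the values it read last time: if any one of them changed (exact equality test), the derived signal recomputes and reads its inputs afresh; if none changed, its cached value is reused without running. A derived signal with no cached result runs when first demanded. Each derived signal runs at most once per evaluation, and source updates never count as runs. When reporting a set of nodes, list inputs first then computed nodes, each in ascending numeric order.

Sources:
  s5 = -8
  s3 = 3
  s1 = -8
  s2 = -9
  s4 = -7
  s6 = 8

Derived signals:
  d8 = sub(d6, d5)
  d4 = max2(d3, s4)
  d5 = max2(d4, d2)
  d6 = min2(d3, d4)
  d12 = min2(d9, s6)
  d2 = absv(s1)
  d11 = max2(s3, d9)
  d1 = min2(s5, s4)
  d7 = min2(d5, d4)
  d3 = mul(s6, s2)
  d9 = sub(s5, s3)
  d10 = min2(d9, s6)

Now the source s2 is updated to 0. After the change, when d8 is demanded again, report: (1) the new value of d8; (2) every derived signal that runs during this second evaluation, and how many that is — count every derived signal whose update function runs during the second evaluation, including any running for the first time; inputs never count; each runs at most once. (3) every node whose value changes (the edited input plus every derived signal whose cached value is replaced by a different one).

Initial pass — values computed on the first demand:
  d2 = absv(-8) = 8
  d3 = mul(8, -9) = -72
  d4 = max2(-72, -7) = -7
  d5 = max2(-7, 8) = 8
  d6 = min2(-72, -7) = -72
  d8 = sub(-72, 8) = -80

Second demand — change propagation:
  d3: re-runs because s2 -9->0; new result 0.
  d4: re-runs because d3 -72->0; new result 0.
  d5: re-runs because d4 -7->0; new result 8 (unchanged).
  d6: re-runs because d3 -72->0; d4 -7->0; new result 0.
  d8: re-runs because d6 -72->0; new result -8.

d8 now evaluates to -8.
Run set: d3, d4, d5, d6, d8 (5 run).
Changed values: s2, d3, d4, d6, d8.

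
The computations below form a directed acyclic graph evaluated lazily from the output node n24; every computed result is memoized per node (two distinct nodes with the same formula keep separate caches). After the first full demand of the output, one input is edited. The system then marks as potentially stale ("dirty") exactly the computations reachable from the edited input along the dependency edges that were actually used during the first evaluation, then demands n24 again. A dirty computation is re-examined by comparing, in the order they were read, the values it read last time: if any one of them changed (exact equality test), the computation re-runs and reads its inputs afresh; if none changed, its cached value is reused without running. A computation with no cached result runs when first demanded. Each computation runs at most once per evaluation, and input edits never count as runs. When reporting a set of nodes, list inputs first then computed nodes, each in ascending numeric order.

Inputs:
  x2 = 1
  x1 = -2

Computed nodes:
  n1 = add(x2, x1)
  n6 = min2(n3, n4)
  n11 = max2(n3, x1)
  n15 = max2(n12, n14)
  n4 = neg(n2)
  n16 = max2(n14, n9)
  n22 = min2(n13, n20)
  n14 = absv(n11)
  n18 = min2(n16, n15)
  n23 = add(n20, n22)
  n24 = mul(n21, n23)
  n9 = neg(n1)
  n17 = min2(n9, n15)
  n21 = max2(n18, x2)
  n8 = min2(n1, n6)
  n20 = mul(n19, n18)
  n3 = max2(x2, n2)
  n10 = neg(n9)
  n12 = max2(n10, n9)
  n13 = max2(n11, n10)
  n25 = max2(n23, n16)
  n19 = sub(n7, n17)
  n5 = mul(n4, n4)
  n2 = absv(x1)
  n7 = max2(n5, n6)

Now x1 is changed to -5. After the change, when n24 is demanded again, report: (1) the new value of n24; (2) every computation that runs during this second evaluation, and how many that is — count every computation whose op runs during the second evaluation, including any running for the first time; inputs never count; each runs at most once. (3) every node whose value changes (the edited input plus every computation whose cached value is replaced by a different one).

Demanding n24 again yields 550.
23 computations run: n1, n2, n3, n4, n5, n6, n7, n9, n10, n11, n12, n13, n14, n15, n16, n17, n18, n19, n20, n21, n22, n23, n24.
The nodes whose values change: x1, n1, n2, n3, n4, n5, n6, n7, n9, n10, n11, n12, n13, n14, n15, n16, n17, n18, n19, n20, n21, n22, n23, n24.

First demand of the output computes:
  n1 = add(1, -2) = -1
  n2 = absv(-2) = 2
  n3 = max2(1, 2) = 2
  n4 = neg(2) = -2
  n5 = mul(-2, -2) = 4
  n6 = min2(2, -2) = -2
  n7 = max2(4, -2) = 4
  n9 = neg(-1) = 1
  n10 = neg(1) = -1
  n11 = max2(2, -2) = 2
  n12 = max2(-1, 1) = 1
  n13 = max2(2, -1) = 2
  n14 = absv(2) = 2
  n15 = max2(1, 2) = 2
  n16 = max2(2, 1) = 2
  n17 = min2(1, 2) = 1
  n18 = min2(2, 2) = 2
  n19 = sub(4, 1) = 3
  n20 = mul(3, 2) = 6
  n21 = max2(2, 1) = 2
  n22 = min2(2, 6) = 2
  n23 = add(6, 2) = 8
  n24 = mul(2, 8) = 16

After the edit, cleaning proceeds:
  n1: a read changed (x1 -2->-5) — executes, giving -4.
  n2: a read changed (x1 -2->-5) — executes, giving 5.
  n3: a read changed (n2 2->5) — executes, giving 5.
  n4: a read changed (n2 2->5) — executes, giving -5.
  n5: a read changed (n4 -2->-5; n4 -2->-5) — executes, giving 25.
  n6: a read changed (n3 2->5; n4 -2->-5) — executes, giving -5.
  n7: a read changed (n5 4->25; n6 -2->-5) — executes, giving 25.
  n9: a read changed (n1 -1->-4) — executes, giving 4.
  n10: a read changed (n9 1->4) — executes, giving -4.
  n11: a read changed (n3 2->5; x1 -2->-5) — executes, giving 5.
  n12: a read changed (n10 -1->-4; n9 1->4) — executes, giving 4.
  n13: a read changed (n11 2->5; n10 -1->-4) — executes, giving 5.
  n14: a read changed (n11 2->5) — executes, giving 5.
  n15: a read changed (n12 1->4; n14 2->5) — executes, giving 5.
  n16: a read changed (n14 2->5; n9 1->4) — executes, giving 5.
  n17: a read changed (n9 1->4; n15 2->5) — executes, giving 4.
  n18: a read changed (n16 2->5; n15 2->5) — executes, giving 5.
  n19: a read changed (n7 4->25; n17 1->4) — executes, giving 21.
  n20: a read changed (n19 3->21; n18 2->5) — executes, giving 105.
  n21: a read changed (n18 2->5) — executes, giving 5.
  n22: a read changed (n13 2->5; n20 6->105) — executes, giving 5.
  n23: a read changed (n20 6->105; n22 2->5) — executes, giving 110.
  n24: a read changed (n21 2->5; n23 8->110) — executes, giving 550.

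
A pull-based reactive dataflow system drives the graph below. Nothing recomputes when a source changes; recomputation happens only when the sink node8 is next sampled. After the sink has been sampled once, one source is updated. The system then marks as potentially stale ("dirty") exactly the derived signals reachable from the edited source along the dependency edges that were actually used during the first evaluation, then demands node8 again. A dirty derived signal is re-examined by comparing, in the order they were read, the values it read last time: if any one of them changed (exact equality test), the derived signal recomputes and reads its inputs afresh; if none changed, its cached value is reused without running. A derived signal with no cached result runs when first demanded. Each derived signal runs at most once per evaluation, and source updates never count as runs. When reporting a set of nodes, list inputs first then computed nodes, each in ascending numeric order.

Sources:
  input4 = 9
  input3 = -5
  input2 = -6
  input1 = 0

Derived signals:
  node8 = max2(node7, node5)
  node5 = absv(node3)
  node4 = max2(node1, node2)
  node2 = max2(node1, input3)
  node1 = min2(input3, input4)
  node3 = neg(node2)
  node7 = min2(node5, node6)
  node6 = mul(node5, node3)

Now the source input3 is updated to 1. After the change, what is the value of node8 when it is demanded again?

First evaluation (everything demanded from the output):
  node1 = min2(-5, 9) = -5
  node2 = max2(-5, -5) = -5
  node3 = neg(-5) = 5
  node5 = absv(5) = 5
  node6 = mul(5, 5) = 25
  node7 = min2(5, 25) = 5
  node8 = max2(5, 5) = 5

Propagation after the edit:
  node1: runs — input3 -5->1; result 1.
  node2: runs — node1 -5->1; input3 -5->1; result 1.
  node3: runs — node2 -5->1; result -1.
  node5: runs — node3 5->-1; result 1.
  node6: runs — node5 5->1; node3 5->-1; result -1.
  node7: runs — node5 5->1; node6 25->-1; result -1.
  node8: runs — node7 5->-1; node5 5->1; result 1.

New value of node8: 1.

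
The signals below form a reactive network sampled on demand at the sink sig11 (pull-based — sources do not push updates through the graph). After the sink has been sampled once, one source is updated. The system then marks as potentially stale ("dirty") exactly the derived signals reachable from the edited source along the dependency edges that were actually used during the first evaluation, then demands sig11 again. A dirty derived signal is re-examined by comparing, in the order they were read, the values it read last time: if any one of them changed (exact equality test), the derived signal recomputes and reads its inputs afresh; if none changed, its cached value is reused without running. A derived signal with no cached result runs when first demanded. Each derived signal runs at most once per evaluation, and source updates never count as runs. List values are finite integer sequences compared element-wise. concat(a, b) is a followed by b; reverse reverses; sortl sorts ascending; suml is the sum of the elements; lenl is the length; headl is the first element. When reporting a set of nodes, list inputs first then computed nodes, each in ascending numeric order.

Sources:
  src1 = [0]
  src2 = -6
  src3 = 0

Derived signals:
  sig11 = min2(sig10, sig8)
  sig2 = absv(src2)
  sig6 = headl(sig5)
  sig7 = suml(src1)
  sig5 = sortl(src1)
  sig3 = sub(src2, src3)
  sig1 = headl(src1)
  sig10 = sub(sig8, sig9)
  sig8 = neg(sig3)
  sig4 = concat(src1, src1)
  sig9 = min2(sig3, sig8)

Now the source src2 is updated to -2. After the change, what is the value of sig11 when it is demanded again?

sig11 now evaluates to 2.

Initial pass — values computed on the first demand:
  sig3 = sub(-6, 0) = -6
  sig8 = neg(-6) = 6
  sig9 = min2(-6, 6) = -6
  sig10 = sub(6, -6) = 12
  sig11 = min2(12, 6) = 6

Second demand — change propagation:
  sig3: re-runs because src2 -6->-2; new result -2.
  sig8: re-runs because sig3 -6->-2; new result 2.
  sig9: re-runs because sig3 -6->-2; sig8 6->2; new result -2.
  sig10: re-runs because sig8 6->2; sig9 -6->-2; new result 4.
  sig11: re-runs because sig10 12->4; sig8 6->2; new result 2.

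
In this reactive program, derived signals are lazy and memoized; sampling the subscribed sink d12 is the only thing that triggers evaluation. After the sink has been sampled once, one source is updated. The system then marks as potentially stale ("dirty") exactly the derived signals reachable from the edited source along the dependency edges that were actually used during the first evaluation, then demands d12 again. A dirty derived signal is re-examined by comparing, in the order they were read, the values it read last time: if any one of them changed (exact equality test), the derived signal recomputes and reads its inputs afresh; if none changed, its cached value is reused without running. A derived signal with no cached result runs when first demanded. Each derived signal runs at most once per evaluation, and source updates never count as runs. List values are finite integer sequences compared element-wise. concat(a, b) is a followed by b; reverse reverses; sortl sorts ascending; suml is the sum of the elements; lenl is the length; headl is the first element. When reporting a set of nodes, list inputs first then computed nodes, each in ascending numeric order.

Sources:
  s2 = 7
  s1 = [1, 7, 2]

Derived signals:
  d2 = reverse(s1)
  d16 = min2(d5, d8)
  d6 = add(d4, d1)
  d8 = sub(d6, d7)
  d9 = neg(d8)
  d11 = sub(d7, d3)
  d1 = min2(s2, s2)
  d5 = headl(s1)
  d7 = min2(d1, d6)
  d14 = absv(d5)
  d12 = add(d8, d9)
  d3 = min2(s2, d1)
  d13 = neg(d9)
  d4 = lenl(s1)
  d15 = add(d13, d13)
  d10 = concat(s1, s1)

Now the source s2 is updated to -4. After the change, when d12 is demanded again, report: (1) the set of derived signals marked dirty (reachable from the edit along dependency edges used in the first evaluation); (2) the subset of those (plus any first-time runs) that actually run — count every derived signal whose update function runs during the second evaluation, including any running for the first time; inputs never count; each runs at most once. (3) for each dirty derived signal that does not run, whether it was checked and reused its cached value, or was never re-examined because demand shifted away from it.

First demand of the output computes:
  d1 = min2(7, 7) = 7
  d4 = lenl([1, 7, 2]) = 3
  d6 = add(3, 7) = 10
  d7 = min2(7, 10) = 7
  d8 = sub(10, 7) = 3
  d9 = neg(3) = -3
  d12 = add(3, -3) = 0

After the edit, cleaning proceeds:
  d1: a read changed (s2 7->-4; s2 7->-4) — executes, giving -4.
  d6: a read changed (d1 7->-4) — executes, giving -1.
  d7: a read changed (d1 7->-4; d6 10->-1) — executes, giving -4.
  d8: a read changed (d6 10->-1; d7 7->-4) — executes, giving 3 — identical to its old value.
  d9: dirty, but its reads are unchanged (d8 unchanged); cached -3 stands.
  d12: dirty, but its reads are unchanged (d8 unchanged, d9 unchanged); cached 0 stands.

Note the absorption at d8: it re-runs yet its value is the same, leaving the output's value untouched.

The edit dirties: d1, d6, d7, d8, d9, d12.
4 derived signals run: d1, d6, d7, d8.
Cache hits after checking: d9, d12.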